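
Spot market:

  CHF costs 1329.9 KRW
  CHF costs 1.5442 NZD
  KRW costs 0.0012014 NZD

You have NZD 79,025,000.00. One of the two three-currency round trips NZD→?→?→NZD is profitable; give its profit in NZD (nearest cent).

Profitable loop is NZD → CHF → KRW → NZD:
NZD 79,025,000.00 ÷ 1.5442 = CHF 51,175,365.89
CHF 51,175,365.89 × 1329.9 = KRW 68,058,119,091
KRW 68,058,119,091 × 0.0012014 = NZD 81,765,024.28
Profit = NZD 81,765,024.28 − NZD 79,025,000.00

Profit: NZD 2,740,024.28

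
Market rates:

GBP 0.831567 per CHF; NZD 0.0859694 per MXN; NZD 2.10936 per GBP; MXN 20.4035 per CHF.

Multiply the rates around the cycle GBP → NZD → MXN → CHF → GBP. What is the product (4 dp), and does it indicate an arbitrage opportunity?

Around GBP → NZD → MXN → CHF → GBP: 1 × 2.10936 ÷ 0.0859694 ÷ 20.4035 × 0.831567 = 0.999999
Product ≈ 1 (deviation 0.000%, within rounding noise).

1.0000 (no arbitrage)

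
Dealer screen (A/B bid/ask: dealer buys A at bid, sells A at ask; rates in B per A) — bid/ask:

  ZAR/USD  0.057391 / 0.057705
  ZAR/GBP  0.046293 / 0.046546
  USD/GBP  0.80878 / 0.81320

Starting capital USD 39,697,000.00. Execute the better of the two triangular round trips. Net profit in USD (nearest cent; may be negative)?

Best loop USD → GBP → ZAR → USD:
USD 39,697,000.00 × 0.80878 (sell USD at bid) = GBP 32,106,139.66
GBP 32,106,139.66 ÷ 0.046546 (buy ZAR at ask) = ZAR 689,772,260.99
ZAR 689,772,260.99 × 0.057391 (sell ZAR at bid) = USD 39,586,719.83

Net result: USD -110,280.17 (no profitable arbitrage after spreads)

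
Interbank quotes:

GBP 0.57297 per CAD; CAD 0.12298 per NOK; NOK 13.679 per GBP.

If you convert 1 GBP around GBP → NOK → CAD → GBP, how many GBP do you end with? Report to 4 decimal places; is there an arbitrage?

0.9639 (arbitrage exists)

Around GBP → NOK → CAD → GBP: 1 × 13.679 × 0.12298 × 0.57297 = 0.963875
Product < 1; profitable direction is GBP → CAD → NOK → GBP.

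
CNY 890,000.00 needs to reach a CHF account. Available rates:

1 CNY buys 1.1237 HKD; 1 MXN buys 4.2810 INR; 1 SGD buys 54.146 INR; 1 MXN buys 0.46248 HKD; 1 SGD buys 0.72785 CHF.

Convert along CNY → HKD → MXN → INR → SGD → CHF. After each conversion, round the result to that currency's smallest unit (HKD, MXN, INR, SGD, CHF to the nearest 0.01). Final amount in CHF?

CNY 890,000.00 × 1.1237 = HKD 1,000,093.00
HKD 1,000,093.00 ÷ 0.46248 = MXN 2,162,456.75
MXN 2,162,456.75 × 4.2810 = INR 9,257,477.35
INR 9,257,477.35 ÷ 54.146 = SGD 170,972.51
SGD 170,972.51 × 0.72785 = CHF 124,442.34

CHF 124,442.34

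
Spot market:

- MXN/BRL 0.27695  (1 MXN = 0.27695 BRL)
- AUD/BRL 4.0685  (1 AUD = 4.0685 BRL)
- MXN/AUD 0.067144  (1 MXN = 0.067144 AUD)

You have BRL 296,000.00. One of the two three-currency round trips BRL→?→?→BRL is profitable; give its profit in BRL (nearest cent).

Profitable loop is BRL → AUD → MXN → BRL:
BRL 296,000.00 ÷ 4.0685 = AUD 72,754.09
AUD 72,754.09 ÷ 0.067144 = MXN 1,083,553.05
MXN 1,083,553.05 × 0.27695 = BRL 300,090.02
Profit = BRL 300,090.02 − BRL 296,000.00

Profit: BRL 4,090.02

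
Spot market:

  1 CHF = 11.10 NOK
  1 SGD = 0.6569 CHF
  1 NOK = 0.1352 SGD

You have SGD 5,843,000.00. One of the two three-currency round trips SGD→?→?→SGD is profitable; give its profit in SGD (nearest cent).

Profitable loop is SGD → NOK → CHF → SGD:
SGD 5,843,000.00 ÷ 0.1352 = NOK 43,217,455.62
NOK 43,217,455.62 ÷ 11.10 = CHF 3,893,464.47
CHF 3,893,464.47 ÷ 0.6569 = SGD 5,927,027.66
Profit = SGD 5,927,027.66 − SGD 5,843,000.00

Profit: SGD 84,027.66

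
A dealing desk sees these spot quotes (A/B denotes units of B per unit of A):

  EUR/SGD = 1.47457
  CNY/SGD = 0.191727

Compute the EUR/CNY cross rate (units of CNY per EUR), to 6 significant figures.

EUR/CNY = 7.69099

1 EUR × 1.47457 = 1.47457 SGD
1.47457 SGD ÷ 0.191727 = 7.69099 CNY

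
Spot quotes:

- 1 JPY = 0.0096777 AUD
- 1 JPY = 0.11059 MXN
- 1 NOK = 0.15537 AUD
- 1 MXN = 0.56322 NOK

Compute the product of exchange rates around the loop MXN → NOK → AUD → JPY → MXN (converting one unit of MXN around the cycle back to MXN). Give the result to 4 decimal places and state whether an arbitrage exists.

1.0000 (no arbitrage)

Around MXN → NOK → AUD → JPY → MXN: 1 × 0.56322 × 0.15537 ÷ 0.0096777 × 0.11059 = 0.999975
Product ≈ 1 (deviation 0.003%, within rounding noise).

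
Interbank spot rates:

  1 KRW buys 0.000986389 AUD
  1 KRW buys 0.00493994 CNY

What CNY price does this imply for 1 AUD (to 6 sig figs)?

AUD/CNY = 5.00811

1 AUD ÷ 0.000986389 = 1013.8 KRW
1013.8 KRW × 0.00493994 = 5.00811 CNY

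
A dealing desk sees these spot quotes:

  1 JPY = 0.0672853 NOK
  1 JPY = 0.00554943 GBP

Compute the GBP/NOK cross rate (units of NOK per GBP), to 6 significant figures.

GBP/NOK = 12.1247

1 GBP ÷ 0.00554943 = 180.199 JPY
180.199 JPY × 0.0672853 = 12.1247 NOK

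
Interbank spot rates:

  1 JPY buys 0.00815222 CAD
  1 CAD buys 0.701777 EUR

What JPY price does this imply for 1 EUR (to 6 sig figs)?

1 EUR ÷ 0.701777 = 1.42495 CAD
1.42495 CAD ÷ 0.00815222 = 174.793 JPY

EUR/JPY = 174.793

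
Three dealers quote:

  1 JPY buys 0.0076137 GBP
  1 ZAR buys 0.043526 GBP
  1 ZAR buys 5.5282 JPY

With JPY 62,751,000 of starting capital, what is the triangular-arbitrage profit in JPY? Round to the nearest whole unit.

Profit: JPY 2,140,812

Profitable loop is JPY → ZAR → GBP → JPY:
JPY 62,751,000 ÷ 5.5282 = ZAR 11,351,072.68
ZAR 11,351,072.68 × 0.043526 = GBP 494,066.79
GBP 494,066.79 ÷ 0.0076137 = JPY 64,891,812
Profit = JPY 64,891,812 − JPY 62,751,000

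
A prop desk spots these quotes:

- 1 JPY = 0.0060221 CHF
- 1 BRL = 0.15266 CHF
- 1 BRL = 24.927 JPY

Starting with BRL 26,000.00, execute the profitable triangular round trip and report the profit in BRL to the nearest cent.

Profitable loop is BRL → CHF → JPY → BRL:
BRL 26,000.00 × 0.15266 = CHF 3,969.16
CHF 3,969.16 ÷ 0.0060221 = JPY 659,099
JPY 659,099 ÷ 24.927 = BRL 26,441.17
Profit = BRL 26,441.17 − BRL 26,000.00

Profit: BRL 441.17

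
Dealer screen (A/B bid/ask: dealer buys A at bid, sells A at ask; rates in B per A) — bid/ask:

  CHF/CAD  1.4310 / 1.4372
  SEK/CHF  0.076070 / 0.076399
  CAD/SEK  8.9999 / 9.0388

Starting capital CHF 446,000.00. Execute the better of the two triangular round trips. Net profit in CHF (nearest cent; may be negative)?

Best loop CHF → SEK → CAD → CHF:
CHF 446,000.00 ÷ 0.076399 (buy SEK at ask) = SEK 5,837,772.75
SEK 5,837,772.75 ÷ 9.0388 (buy CAD at ask) = CAD 645,857.05
CAD 645,857.05 ÷ 1.4372 (buy CHF at ask) = CHF 449,385.65

Net profit: CHF 3,385.65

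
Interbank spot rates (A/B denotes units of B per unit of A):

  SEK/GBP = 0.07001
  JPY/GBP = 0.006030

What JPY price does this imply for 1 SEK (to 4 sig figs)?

1 SEK × 0.07001 = 0.07001 GBP
0.07001 GBP ÷ 0.006030 = 11.6103 JPY

SEK/JPY = 11.61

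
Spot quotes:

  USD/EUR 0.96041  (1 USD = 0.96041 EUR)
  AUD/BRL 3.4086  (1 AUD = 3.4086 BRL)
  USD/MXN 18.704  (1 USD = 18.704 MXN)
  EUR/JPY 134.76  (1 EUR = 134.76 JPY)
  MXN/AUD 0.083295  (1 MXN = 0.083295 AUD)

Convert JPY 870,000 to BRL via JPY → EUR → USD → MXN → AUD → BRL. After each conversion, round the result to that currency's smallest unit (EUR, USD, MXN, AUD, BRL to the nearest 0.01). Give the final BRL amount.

JPY 870,000 ÷ 134.76 = EUR 6,455.92
EUR 6,455.92 ÷ 0.96041 = USD 6,722.05
USD 6,722.05 × 18.704 = MXN 125,729.22
MXN 125,729.22 × 0.083295 = AUD 10,472.62
AUD 10,472.62 × 3.4086 = BRL 35,696.97

BRL 35,696.97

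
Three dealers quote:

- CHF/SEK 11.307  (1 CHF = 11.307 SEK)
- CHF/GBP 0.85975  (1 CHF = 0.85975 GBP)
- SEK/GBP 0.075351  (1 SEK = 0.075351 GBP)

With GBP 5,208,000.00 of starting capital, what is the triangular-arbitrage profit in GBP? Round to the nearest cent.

Profitable loop is GBP → SEK → CHF → GBP:
GBP 5,208,000.00 ÷ 0.075351 = SEK 69,116,534.62
SEK 69,116,534.62 ÷ 11.307 = CHF 6,112,720.85
CHF 6,112,720.85 × 0.85975 = GBP 5,255,411.75
Profit = GBP 5,255,411.75 − GBP 5,208,000.00

Profit: GBP 47,411.75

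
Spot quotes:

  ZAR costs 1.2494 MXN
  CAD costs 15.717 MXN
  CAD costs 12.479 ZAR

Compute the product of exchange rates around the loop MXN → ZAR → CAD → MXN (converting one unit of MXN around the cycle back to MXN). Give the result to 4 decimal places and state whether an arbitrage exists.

1.0081 (arbitrage exists)

Around MXN → ZAR → CAD → MXN: 1 ÷ 1.2494 ÷ 12.479 × 15.717 = 1.008065
Product > 1; profitable direction is MXN → ZAR → CAD → MXN.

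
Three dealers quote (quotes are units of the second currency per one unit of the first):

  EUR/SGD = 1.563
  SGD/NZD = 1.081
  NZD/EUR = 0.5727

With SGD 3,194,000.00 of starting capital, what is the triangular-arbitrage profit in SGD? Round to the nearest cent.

Profitable loop is SGD → EUR → NZD → SGD:
SGD 3,194,000.00 ÷ 1.563 = EUR 2,043,506.08
EUR 2,043,506.08 ÷ 0.5727 = NZD 3,568,196.40
NZD 3,568,196.40 ÷ 1.081 = SGD 3,300,829.23
Profit = SGD 3,300,829.23 − SGD 3,194,000.00

Profit: SGD 106,829.23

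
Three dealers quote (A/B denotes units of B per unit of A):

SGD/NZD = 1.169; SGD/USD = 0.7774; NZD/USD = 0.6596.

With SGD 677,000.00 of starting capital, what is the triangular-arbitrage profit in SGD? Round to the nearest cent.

Profit: SGD 5,555.62

Profitable loop is SGD → USD → NZD → SGD:
SGD 677,000.00 × 0.7774 = USD 526,299.80
USD 526,299.80 ÷ 0.6596 = NZD 797,907.52
NZD 797,907.52 ÷ 1.169 = SGD 682,555.62
Profit = SGD 682,555.62 − SGD 677,000.00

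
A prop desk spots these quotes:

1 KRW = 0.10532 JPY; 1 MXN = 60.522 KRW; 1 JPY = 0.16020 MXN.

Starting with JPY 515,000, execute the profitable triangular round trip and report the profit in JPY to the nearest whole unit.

Profit: JPY 10,889

Profitable loop is JPY → MXN → KRW → JPY:
JPY 515,000 × 0.16020 = MXN 82,503.00
MXN 82,503.00 × 60.522 = KRW 4,993,247
KRW 4,993,247 × 0.10532 = JPY 525,889
Profit = JPY 525,889 − JPY 515,000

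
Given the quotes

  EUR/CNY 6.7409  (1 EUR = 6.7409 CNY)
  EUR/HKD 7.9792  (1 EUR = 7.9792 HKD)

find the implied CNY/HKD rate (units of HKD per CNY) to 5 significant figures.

1 CNY ÷ 6.7409 = 0.148348 EUR
0.148348 EUR × 7.9792 = 1.1837 HKD

CNY/HKD = 1.1837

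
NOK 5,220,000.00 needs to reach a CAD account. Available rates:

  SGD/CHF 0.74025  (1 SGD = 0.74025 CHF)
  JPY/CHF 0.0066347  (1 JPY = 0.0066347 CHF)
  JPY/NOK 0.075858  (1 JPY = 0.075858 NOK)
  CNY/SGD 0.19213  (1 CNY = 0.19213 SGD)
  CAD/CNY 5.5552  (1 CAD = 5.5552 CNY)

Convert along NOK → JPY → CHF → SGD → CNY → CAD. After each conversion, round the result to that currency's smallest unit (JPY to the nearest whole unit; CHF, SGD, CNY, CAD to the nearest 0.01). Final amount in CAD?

CAD 577,852.65

NOK 5,220,000.00 ÷ 0.075858 = JPY 68,812,782
JPY 68,812,782 × 0.0066347 = CHF 456,552.16
CHF 456,552.16 ÷ 0.74025 = SGD 616,754.02
SGD 616,754.02 ÷ 0.19213 = CNY 3,210,087.02
CNY 3,210,087.02 ÷ 5.5552 = CAD 577,852.65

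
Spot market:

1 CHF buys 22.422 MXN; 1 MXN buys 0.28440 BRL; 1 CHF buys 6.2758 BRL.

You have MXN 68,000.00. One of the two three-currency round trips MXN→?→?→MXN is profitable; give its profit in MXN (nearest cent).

Profitable loop is MXN → BRL → CHF → MXN:
MXN 68,000.00 × 0.28440 = BRL 19,339.20
BRL 19,339.20 ÷ 6.2758 = CHF 3,081.55
CHF 3,081.55 × 22.422 = MXN 69,094.54
Profit = MXN 69,094.54 − MXN 68,000.00

Profit: MXN 1,094.54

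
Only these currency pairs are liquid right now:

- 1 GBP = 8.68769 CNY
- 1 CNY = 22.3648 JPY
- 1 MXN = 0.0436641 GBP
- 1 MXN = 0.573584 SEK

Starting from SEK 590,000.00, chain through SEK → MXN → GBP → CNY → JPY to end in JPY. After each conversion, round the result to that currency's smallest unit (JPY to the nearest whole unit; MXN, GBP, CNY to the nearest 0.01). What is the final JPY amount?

SEK 590,000.00 ÷ 0.573584 = MXN 1,028,620.05
MXN 1,028,620.05 × 0.0436641 = GBP 44,913.77
GBP 44,913.77 × 8.68769 = CNY 390,196.91
CNY 390,196.91 × 22.3648 = JPY 8,726,676

JPY 8,726,676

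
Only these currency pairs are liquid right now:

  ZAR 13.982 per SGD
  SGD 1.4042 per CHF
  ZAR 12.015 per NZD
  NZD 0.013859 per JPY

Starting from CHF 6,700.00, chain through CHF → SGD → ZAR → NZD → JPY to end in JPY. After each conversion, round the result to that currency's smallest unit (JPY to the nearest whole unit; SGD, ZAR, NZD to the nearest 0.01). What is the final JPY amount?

JPY 789,983

CHF 6,700.00 × 1.4042 = SGD 9,408.14
SGD 9,408.14 × 13.982 = ZAR 131,544.61
ZAR 131,544.61 ÷ 12.015 = NZD 10,948.37
NZD 10,948.37 ÷ 0.013859 = JPY 789,983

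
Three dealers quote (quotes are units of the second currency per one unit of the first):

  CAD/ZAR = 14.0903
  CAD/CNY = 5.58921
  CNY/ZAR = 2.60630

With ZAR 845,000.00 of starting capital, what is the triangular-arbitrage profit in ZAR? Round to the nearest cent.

Profit: ZAR 28,597.34

Profitable loop is ZAR → CAD → CNY → ZAR:
ZAR 845,000.00 ÷ 14.0903 = CAD 59,970.33
CAD 59,970.33 × 5.58921 = CNY 335,186.79
CNY 335,186.79 × 2.60630 = ZAR 873,597.34
Profit = ZAR 873,597.34 − ZAR 845,000.00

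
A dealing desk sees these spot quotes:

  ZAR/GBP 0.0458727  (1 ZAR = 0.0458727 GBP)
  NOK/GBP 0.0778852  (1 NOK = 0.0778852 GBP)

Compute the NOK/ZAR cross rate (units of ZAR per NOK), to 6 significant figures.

1 NOK × 0.0778852 = 0.0778852 GBP
0.0778852 GBP ÷ 0.0458727 = 1.69786 ZAR

NOK/ZAR = 1.69786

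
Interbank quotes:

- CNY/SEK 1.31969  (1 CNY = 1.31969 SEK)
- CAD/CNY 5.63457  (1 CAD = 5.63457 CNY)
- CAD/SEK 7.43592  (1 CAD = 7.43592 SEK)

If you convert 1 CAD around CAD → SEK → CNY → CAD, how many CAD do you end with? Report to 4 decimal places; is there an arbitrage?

1.0000 (no arbitrage)

Around CAD → SEK → CNY → CAD: 1 × 7.43592 ÷ 1.31969 ÷ 5.63457 = 1.000005
Product ≈ 1 (deviation 0.000%, within rounding noise).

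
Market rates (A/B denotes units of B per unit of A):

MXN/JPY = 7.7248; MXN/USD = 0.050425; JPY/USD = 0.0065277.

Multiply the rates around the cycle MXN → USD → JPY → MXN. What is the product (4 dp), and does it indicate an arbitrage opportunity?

1.0000 (no arbitrage)

Around MXN → USD → JPY → MXN: 1 × 0.050425 ÷ 0.0065277 ÷ 7.7248 = 0.999996
Product ≈ 1 (deviation 0.000%, within rounding noise).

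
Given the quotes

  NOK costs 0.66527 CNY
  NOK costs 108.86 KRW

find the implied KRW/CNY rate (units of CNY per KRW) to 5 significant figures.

KRW/CNY = 0.0061112

1 KRW ÷ 108.86 = 0.00918611 NOK
0.00918611 NOK × 0.66527 = 0.00611124 CNY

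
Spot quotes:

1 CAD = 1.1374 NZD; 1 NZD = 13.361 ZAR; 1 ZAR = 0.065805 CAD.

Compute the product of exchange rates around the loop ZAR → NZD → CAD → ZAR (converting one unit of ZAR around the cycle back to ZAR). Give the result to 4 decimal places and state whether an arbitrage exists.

1.0000 (no arbitrage)

Around ZAR → NZD → CAD → ZAR: 1 ÷ 13.361 ÷ 1.1374 ÷ 0.065805 = 0.999974
Product ≈ 1 (deviation 0.003%, within rounding noise).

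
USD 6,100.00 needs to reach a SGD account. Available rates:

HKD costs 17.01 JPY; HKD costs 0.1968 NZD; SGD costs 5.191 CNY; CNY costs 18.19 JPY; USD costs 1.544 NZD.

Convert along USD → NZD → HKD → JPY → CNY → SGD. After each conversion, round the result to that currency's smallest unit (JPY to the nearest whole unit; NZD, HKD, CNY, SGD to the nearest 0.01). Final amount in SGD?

SGD 8,621.30

USD 6,100.00 × 1.544 = NZD 9,418.40
NZD 9,418.40 ÷ 0.1968 = HKD 47,857.72
HKD 47,857.72 × 17.01 = JPY 814,060
JPY 814,060 ÷ 18.19 = CNY 44,753.16
CNY 44,753.16 ÷ 5.191 = SGD 8,621.30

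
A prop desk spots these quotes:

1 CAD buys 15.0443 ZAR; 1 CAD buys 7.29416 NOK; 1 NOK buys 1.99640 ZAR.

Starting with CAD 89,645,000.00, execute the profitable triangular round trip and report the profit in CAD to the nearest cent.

Profit: CAD 2,968,694.67

Profitable loop is CAD → ZAR → NOK → CAD:
CAD 89,645,000.00 × 15.0443 = ZAR 1,348,646,273.50
ZAR 1,348,646,273.50 ÷ 1.99640 = NOK 675,539,107.14
NOK 675,539,107.14 ÷ 7.29416 = CAD 92,613,694.67
Profit = CAD 92,613,694.67 − CAD 89,645,000.00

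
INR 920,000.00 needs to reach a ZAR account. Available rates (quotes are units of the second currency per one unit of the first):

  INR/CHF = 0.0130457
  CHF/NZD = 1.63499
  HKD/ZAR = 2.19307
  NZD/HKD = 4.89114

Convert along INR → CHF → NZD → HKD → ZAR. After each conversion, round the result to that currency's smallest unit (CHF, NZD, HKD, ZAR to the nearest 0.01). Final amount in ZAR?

ZAR 210,490.68

INR 920,000.00 × 0.0130457 = CHF 12,002.04
CHF 12,002.04 × 1.63499 = NZD 19,623.22
NZD 19,623.22 × 4.89114 = HKD 95,979.92
HKD 95,979.92 × 2.19307 = ZAR 210,490.68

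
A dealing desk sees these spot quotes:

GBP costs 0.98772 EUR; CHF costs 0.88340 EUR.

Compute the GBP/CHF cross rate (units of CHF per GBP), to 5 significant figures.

GBP/CHF = 1.1181

1 GBP × 0.98772 = 0.98772 EUR
0.98772 EUR ÷ 0.88340 = 1.11809 CHF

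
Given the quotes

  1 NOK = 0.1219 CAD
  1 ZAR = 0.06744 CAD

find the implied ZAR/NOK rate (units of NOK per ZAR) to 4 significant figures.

1 ZAR × 0.06744 = 0.06744 CAD
0.06744 CAD ÷ 0.1219 = 0.55324 NOK

ZAR/NOK = 0.5532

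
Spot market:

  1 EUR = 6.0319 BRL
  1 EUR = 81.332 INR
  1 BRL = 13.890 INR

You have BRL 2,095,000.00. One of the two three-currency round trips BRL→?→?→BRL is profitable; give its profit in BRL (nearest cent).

Profit: BRL 63,136.72

Profitable loop is BRL → INR → EUR → BRL:
BRL 2,095,000.00 × 13.890 = INR 29,099,550.00
INR 29,099,550.00 ÷ 81.332 = EUR 357,787.22
EUR 357,787.22 × 6.0319 = BRL 2,158,136.72
Profit = BRL 2,158,136.72 − BRL 2,095,000.00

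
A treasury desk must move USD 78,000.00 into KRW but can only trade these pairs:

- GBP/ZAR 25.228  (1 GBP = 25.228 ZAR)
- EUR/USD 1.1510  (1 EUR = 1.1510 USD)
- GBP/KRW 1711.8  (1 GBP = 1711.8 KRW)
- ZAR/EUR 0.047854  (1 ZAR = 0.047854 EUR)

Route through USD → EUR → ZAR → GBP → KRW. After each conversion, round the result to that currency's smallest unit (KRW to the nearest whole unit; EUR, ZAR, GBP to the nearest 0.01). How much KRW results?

KRW 96,088,469

USD 78,000.00 ÷ 1.1510 = EUR 67,767.16
EUR 67,767.16 ÷ 0.047854 = ZAR 1,416,123.21
ZAR 1,416,123.21 ÷ 25.228 = GBP 56,133.00
GBP 56,133.00 × 1711.8 = KRW 96,088,469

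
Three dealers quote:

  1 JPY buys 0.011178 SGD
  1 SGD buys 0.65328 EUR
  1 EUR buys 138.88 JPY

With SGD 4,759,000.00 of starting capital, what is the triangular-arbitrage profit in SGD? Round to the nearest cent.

Profit: SGD 67,350.75

Profitable loop is SGD → EUR → JPY → SGD:
SGD 4,759,000.00 × 0.65328 = EUR 3,108,959.52
EUR 3,108,959.52 × 138.88 = JPY 431,772,298
JPY 431,772,298 × 0.011178 = SGD 4,826,350.75
Profit = SGD 4,826,350.75 − SGD 4,759,000.00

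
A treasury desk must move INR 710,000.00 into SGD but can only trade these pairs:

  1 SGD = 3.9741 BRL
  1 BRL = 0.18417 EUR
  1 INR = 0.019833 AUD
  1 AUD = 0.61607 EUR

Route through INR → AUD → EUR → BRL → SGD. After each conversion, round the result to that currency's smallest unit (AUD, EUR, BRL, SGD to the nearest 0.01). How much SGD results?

INR 710,000.00 × 0.019833 = AUD 14,081.43
AUD 14,081.43 × 0.61607 = EUR 8,675.15
EUR 8,675.15 ÷ 0.18417 = BRL 47,104.03
BRL 47,104.03 ÷ 3.9741 = SGD 11,852.75

SGD 11,852.75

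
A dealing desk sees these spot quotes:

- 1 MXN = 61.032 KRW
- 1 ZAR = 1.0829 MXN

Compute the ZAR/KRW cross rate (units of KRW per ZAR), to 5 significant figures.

ZAR/KRW = 66.092

1 ZAR × 1.0829 = 1.0829 MXN
1.0829 MXN × 61.032 = 66.0916 KRW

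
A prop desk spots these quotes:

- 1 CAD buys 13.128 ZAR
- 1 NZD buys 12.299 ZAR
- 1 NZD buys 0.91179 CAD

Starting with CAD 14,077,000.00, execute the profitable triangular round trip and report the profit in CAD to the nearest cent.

Profit: CAD 386,936.93

Profitable loop is CAD → NZD → ZAR → CAD:
CAD 14,077,000.00 ÷ 0.91179 = NZD 15,438,862.02
NZD 15,438,862.02 × 12.299 = ZAR 189,882,563.97
ZAR 189,882,563.97 ÷ 13.128 = CAD 14,463,936.93
Profit = CAD 14,463,936.93 − CAD 14,077,000.00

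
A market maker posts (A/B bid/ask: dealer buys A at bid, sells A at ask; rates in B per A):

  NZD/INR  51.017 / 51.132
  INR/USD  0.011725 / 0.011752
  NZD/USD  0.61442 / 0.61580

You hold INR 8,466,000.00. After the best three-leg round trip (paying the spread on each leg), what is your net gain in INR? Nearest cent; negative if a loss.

Best loop INR → NZD → USD → INR:
INR 8,466,000.00 ÷ 51.132 (buy NZD at ask) = NZD 165,571.46
NZD 165,571.46 × 0.61442 (sell NZD at bid) = USD 101,730.42
USD 101,730.42 ÷ 0.011752 (buy INR at ask) = INR 8,656,434.46

Net profit: INR 190,434.46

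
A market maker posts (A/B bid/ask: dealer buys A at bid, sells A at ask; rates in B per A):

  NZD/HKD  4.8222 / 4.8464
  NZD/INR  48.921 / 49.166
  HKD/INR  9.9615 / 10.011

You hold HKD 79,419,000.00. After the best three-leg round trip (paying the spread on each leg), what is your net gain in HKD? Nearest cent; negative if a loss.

Best loop HKD → NZD → INR → HKD:
HKD 79,419,000.00 ÷ 4.8464 (buy NZD at ask) = NZD 16,387,215.25
NZD 16,387,215.25 × 48.921 (sell NZD at bid) = INR 801,678,957.37
INR 801,678,957.37 ÷ 10.011 (buy HKD at ask) = HKD 80,079,807.95

Net profit: HKD 660,807.95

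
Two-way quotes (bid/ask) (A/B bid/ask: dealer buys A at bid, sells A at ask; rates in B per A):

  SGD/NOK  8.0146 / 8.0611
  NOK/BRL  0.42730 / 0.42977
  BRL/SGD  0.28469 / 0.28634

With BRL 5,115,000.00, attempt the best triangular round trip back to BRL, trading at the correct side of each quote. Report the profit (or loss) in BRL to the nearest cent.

Net profit: BRL 41,241.05

Best loop BRL → NOK → SGD → BRL:
BRL 5,115,000.00 ÷ 0.42977 (buy NOK at ask) = NOK 11,901,714.87
NOK 11,901,714.87 ÷ 8.0611 (buy SGD at ask) = SGD 1,476,438.06
SGD 1,476,438.06 ÷ 0.28634 (buy BRL at ask) = BRL 5,156,241.05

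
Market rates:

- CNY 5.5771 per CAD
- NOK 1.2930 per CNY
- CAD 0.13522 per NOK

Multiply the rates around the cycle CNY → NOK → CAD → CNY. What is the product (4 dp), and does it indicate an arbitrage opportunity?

Around CNY → NOK → CAD → CNY: 1 × 1.2930 × 0.13522 × 5.5771 = 0.975097
Product < 1; profitable direction is CNY → CAD → NOK → CNY.

0.9751 (arbitrage exists)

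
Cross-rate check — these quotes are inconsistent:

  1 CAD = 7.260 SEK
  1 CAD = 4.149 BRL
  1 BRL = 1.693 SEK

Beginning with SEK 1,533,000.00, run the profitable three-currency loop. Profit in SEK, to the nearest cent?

Profit: SEK 51,449.43

Profitable loop is SEK → BRL → CAD → SEK:
SEK 1,533,000.00 ÷ 1.693 = BRL 905,493.21
BRL 905,493.21 ÷ 4.149 = CAD 218,243.72
CAD 218,243.72 × 7.260 = SEK 1,584,449.43
Profit = SEK 1,584,449.43 − SEK 1,533,000.00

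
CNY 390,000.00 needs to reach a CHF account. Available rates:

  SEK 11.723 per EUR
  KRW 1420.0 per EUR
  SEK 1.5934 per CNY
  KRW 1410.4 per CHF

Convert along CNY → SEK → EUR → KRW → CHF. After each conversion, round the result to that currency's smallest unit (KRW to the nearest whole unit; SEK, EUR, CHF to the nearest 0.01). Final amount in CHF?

CHF 53,369.94

CNY 390,000.00 × 1.5934 = SEK 621,426.00
SEK 621,426.00 ÷ 11.723 = EUR 53,009.13
EUR 53,009.13 × 1420.0 = KRW 75,272,965
KRW 75,272,965 ÷ 1410.4 = CHF 53,369.94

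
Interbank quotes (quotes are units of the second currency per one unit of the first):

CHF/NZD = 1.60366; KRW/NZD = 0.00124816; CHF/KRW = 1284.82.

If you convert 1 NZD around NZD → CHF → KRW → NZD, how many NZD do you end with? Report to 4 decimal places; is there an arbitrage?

1.0000 (no arbitrage)

Around NZD → CHF → KRW → NZD: 1 ÷ 1.60366 × 1284.82 × 0.00124816 = 1.000001
Product ≈ 1 (deviation 0.000%, within rounding noise).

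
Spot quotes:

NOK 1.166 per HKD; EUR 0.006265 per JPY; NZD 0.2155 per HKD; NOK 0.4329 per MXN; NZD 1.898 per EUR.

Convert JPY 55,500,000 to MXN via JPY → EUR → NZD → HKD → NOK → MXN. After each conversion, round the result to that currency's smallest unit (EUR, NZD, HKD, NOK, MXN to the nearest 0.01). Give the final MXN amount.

JPY 55,500,000 × 0.006265 = EUR 347,707.50
EUR 347,707.50 × 1.898 = NZD 659,948.83
NZD 659,948.83 ÷ 0.2155 = HKD 3,062,407.56
HKD 3,062,407.56 × 1.166 = NOK 3,570,767.21
NOK 3,570,767.21 ÷ 0.4329 = MXN 8,248,480.50

MXN 8,248,480.50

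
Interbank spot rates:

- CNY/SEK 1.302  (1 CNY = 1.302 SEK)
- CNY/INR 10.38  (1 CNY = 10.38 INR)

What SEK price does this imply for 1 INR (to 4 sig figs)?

INR/SEK = 0.1254

1 INR ÷ 10.38 = 0.0963391 CNY
0.0963391 CNY × 1.302 = 0.125434 SEK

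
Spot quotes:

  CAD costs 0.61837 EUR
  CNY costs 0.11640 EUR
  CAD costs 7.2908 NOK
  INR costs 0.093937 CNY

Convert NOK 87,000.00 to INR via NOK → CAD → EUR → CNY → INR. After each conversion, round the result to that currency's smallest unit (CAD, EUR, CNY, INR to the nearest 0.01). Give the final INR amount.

NOK 87,000.00 ÷ 7.2908 = CAD 11,932.85
CAD 11,932.85 × 0.61837 = EUR 7,378.92
EUR 7,378.92 ÷ 0.11640 = CNY 63,392.78
CNY 63,392.78 ÷ 0.093937 = INR 674,843.57

INR 674,843.57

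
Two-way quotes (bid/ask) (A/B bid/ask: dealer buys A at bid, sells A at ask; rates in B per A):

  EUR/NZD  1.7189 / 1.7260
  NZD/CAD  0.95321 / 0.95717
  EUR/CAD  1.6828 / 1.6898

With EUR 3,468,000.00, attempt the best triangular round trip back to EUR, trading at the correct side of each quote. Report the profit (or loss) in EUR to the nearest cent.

Best loop EUR → CAD → NZD → EUR:
EUR 3,468,000.00 × 1.6828 (sell EUR at bid) = CAD 5,835,950.40
CAD 5,835,950.40 ÷ 0.95717 (buy NZD at ask) = NZD 6,097,088.71
NZD 6,097,088.71 ÷ 1.7260 (buy EUR at ask) = EUR 3,532,496.36

Net profit: EUR 64,496.36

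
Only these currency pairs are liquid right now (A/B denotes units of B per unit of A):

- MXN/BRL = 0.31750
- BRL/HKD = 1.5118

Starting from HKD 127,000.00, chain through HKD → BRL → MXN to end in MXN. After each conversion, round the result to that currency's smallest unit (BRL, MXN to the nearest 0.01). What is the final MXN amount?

MXN 264,585.26

HKD 127,000.00 ÷ 1.5118 = BRL 84,005.82
BRL 84,005.82 ÷ 0.31750 = MXN 264,585.26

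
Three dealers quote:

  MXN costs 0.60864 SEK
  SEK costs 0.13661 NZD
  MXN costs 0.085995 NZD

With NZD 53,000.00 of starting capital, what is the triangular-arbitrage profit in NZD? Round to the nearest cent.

Profit: NZD 1,815.84

Profitable loop is NZD → SEK → MXN → NZD:
NZD 53,000.00 ÷ 0.13661 = SEK 387,965.74
SEK 387,965.74 ÷ 0.60864 = MXN 637,430.57
MXN 637,430.57 × 0.085995 = NZD 54,815.84
Profit = NZD 54,815.84 − NZD 53,000.00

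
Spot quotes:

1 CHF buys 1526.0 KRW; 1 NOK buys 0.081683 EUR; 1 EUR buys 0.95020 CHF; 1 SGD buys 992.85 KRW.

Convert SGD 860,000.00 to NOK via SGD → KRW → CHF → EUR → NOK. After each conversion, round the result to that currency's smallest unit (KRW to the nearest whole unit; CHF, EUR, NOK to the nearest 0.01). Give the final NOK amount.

SGD 860,000.00 × 992.85 = KRW 853,851,000
KRW 853,851,000 ÷ 1526.0 = CHF 559,535.39
CHF 559,535.39 ÷ 0.95020 = EUR 588,860.65
EUR 588,860.65 ÷ 0.081683 = NOK 7,209,096.75

NOK 7,209,096.75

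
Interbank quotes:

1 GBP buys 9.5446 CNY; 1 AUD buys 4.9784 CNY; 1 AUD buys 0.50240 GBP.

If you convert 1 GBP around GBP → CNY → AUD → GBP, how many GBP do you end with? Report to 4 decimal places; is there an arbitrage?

Around GBP → CNY → AUD → GBP: 1 × 9.5446 ÷ 4.9784 × 0.50240 = 0.963202
Product < 1; profitable direction is GBP → AUD → CNY → GBP.

0.9632 (arbitrage exists)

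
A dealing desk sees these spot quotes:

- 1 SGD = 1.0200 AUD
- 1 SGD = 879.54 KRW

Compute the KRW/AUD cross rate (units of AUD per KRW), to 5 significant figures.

KRW/AUD = 0.0011597

1 KRW ÷ 879.54 = 0.00113696 SGD
0.00113696 SGD × 1.0200 = 0.0011597 AUD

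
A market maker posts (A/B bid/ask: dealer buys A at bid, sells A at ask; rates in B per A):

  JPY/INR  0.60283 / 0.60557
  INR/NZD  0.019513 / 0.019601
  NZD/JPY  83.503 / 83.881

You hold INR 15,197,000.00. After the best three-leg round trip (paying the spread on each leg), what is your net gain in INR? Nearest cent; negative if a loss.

Best loop INR → JPY → NZD → INR:
INR 15,197,000.00 ÷ 0.60557 (buy JPY at ask) = JPY 25,095,365
JPY 25,095,365 ÷ 83.881 (buy NZD at ask) = NZD 299,178.18
NZD 299,178.18 ÷ 0.019601 (buy INR at ask) = INR 15,263,413.98

Net profit: INR 66,413.98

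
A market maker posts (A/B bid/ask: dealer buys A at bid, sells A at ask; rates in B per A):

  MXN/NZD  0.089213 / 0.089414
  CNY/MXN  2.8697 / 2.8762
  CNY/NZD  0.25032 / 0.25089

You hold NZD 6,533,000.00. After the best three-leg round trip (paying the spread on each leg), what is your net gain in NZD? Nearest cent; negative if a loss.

Net profit: NZD 133,439.59

Best loop NZD → CNY → MXN → NZD:
NZD 6,533,000.00 ÷ 0.25089 (buy CNY at ask) = CNY 26,039,300.09
CNY 26,039,300.09 × 2.8697 (sell CNY at bid) = MXN 74,724,979.47
MXN 74,724,979.47 × 0.089213 (sell MXN at bid) = NZD 6,666,439.59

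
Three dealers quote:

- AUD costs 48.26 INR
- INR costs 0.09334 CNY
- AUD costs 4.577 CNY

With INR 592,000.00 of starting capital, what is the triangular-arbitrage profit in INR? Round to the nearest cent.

Profitable loop is INR → AUD → CNY → INR:
INR 592,000.00 ÷ 48.26 = AUD 12,266.89
AUD 12,266.89 × 4.577 = CNY 56,145.54
CNY 56,145.54 ÷ 0.09334 = INR 601,516.44
Profit = INR 601,516.44 − INR 592,000.00

Profit: INR 9,516.44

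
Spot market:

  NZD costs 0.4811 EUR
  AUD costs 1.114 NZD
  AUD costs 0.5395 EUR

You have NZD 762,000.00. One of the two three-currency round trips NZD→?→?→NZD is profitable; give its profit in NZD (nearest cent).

Profit: NZD 5,053.88

Profitable loop is NZD → AUD → EUR → NZD:
NZD 762,000.00 ÷ 1.114 = AUD 684,021.54
AUD 684,021.54 × 0.5395 = EUR 369,029.62
EUR 369,029.62 ÷ 0.4811 = NZD 767,053.88
Profit = NZD 767,053.88 − NZD 762,000.00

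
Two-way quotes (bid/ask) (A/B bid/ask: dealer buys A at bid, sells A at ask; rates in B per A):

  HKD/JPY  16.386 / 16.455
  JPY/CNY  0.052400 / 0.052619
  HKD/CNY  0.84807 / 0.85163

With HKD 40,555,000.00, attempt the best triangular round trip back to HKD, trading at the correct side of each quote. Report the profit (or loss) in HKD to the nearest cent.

Best loop HKD → JPY → CNY → HKD:
HKD 40,555,000.00 × 16.386 (sell HKD at bid) = JPY 664,534,230
JPY 664,534,230 × 0.052400 (sell JPY at bid) = CNY 34,821,593.65
CNY 34,821,593.65 ÷ 0.85163 (buy HKD at ask) = HKD 40,888,171.68

Net profit: HKD 333,171.68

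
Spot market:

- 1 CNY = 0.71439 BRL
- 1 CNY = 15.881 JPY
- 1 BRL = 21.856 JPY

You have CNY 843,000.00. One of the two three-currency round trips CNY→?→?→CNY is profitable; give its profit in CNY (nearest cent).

Profit: CNY 14,431.38

Profitable loop is CNY → JPY → BRL → CNY:
CNY 843,000.00 × 15.881 = JPY 13,387,683
JPY 13,387,683 ÷ 21.856 = BRL 612,540.40
BRL 612,540.40 ÷ 0.71439 = CNY 857,431.38
Profit = CNY 857,431.38 − CNY 843,000.00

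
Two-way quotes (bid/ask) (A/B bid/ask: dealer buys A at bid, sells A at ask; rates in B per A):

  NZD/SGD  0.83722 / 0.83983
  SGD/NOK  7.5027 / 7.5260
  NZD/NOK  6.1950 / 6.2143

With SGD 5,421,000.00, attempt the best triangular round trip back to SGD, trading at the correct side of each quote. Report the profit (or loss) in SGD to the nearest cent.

Net profit: SGD 58,543.36

Best loop SGD → NOK → NZD → SGD:
SGD 5,421,000.00 × 7.5027 (sell SGD at bid) = NOK 40,672,136.70
NOK 40,672,136.70 ÷ 6.2143 (buy NZD at ask) = NZD 6,544,926.49
NZD 6,544,926.49 × 0.83722 (sell NZD at bid) = SGD 5,479,543.36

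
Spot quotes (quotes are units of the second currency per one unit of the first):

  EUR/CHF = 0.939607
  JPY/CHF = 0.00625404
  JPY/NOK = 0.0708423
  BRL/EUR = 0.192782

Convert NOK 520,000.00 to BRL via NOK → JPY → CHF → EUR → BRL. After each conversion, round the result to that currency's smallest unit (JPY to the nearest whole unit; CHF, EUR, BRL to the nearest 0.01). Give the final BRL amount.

NOK 520,000.00 ÷ 0.0708423 = JPY 7,340,247
JPY 7,340,247 × 0.00625404 = CHF 45,906.20
CHF 45,906.20 ÷ 0.939607 = EUR 48,856.81
EUR 48,856.81 ÷ 0.192782 = BRL 253,430.35

BRL 253,430.35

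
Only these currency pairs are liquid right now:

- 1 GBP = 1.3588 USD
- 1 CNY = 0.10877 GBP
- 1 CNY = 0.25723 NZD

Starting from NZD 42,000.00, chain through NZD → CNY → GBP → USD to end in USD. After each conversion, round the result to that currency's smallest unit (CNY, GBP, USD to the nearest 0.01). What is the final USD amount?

USD 24,131.95

NZD 42,000.00 ÷ 0.25723 = CNY 163,278.00
CNY 163,278.00 × 0.10877 = GBP 17,759.75
GBP 17,759.75 × 1.3588 = USD 24,131.95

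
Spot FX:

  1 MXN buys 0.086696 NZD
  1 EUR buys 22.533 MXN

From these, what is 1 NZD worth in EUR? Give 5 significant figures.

NZD/EUR = 0.51190

1 NZD ÷ 0.086696 = 11.5346 MXN
11.5346 MXN ÷ 22.533 = 0.511896 EUR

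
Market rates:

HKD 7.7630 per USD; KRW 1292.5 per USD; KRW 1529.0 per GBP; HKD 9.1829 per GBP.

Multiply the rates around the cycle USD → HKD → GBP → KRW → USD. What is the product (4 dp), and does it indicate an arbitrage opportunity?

Around USD → HKD → GBP → KRW → USD: 1 × 7.7630 ÷ 9.1829 × 1529.0 ÷ 1292.5 = 1.000061
Product ≈ 1 (deviation 0.006%, within rounding noise).

1.0001 (no arbitrage)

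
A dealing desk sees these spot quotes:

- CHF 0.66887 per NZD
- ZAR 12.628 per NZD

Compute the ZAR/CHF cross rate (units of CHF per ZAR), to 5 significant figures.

1 ZAR ÷ 12.628 = 0.0791891 NZD
0.0791891 NZD × 0.66887 = 0.0529672 CHF

ZAR/CHF = 0.052967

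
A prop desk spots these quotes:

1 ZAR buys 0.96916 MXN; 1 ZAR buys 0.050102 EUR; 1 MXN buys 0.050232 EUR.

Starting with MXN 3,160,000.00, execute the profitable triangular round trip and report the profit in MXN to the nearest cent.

Profit: MXN 92,117.24

Profitable loop is MXN → ZAR → EUR → MXN:
MXN 3,160,000.00 ÷ 0.96916 = ZAR 3,260,555.53
ZAR 3,260,555.53 × 0.050102 = EUR 163,360.35
EUR 163,360.35 ÷ 0.050232 = MXN 3,252,117.24
Profit = MXN 3,252,117.24 − MXN 3,160,000.00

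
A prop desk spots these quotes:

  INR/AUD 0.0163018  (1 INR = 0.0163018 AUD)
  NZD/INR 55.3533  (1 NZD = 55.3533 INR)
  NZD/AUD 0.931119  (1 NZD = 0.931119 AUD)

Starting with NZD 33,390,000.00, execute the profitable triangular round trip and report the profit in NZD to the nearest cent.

Profit: NZD 1,064,228.52

Profitable loop is NZD → AUD → INR → NZD:
NZD 33,390,000.00 × 0.931119 = AUD 31,090,063.41
AUD 31,090,063.41 ÷ 0.0163018 = INR 1,907,155,247.27
INR 1,907,155,247.27 ÷ 55.3533 = NZD 34,454,228.52
Profit = NZD 34,454,228.52 − NZD 33,390,000.00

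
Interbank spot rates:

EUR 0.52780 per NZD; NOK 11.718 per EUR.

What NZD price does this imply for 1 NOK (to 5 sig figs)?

NOK/NZD = 0.16169

1 NOK ÷ 11.718 = 0.0853388 EUR
0.0853388 EUR ÷ 0.52780 = 0.161688 NZD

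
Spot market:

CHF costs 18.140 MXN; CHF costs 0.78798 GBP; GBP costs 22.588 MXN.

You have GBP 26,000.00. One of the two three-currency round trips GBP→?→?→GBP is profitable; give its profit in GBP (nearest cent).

Profitable loop is GBP → CHF → MXN → GBP:
GBP 26,000.00 ÷ 0.78798 = CHF 32,995.76
CHF 32,995.76 × 18.140 = MXN 598,543.11
MXN 598,543.11 ÷ 22.588 = GBP 26,498.28
Profit = GBP 26,498.28 − GBP 26,000.00

Profit: GBP 498.28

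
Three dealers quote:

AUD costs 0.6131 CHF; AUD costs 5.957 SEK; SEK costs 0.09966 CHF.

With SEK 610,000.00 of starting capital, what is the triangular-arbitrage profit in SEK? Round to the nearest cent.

Profit: SEK 19,959.56

Profitable loop is SEK → AUD → CHF → SEK:
SEK 610,000.00 ÷ 5.957 = AUD 102,400.54
AUD 102,400.54 × 0.6131 = CHF 62,781.77
CHF 62,781.77 ÷ 0.09966 = SEK 629,959.56
Profit = SEK 629,959.56 − SEK 610,000.00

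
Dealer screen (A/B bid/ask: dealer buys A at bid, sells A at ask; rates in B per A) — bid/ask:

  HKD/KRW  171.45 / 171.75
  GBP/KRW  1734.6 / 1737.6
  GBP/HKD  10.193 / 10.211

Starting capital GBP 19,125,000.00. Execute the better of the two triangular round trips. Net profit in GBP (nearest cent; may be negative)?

Best loop GBP → HKD → KRW → GBP:
GBP 19,125,000.00 × 10.193 (sell GBP at bid) = HKD 194,941,125.00
HKD 194,941,125.00 × 171.45 (sell HKD at bid) = KRW 33,422,655,881
KRW 33,422,655,881 ÷ 1737.6 (buy GBP at ask) = GBP 19,234,953.89

Net profit: GBP 109,953.89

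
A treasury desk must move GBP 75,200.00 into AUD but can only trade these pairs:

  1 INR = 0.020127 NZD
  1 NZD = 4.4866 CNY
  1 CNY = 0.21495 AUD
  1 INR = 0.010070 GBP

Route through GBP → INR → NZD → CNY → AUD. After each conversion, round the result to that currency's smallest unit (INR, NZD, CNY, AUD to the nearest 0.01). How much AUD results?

GBP 75,200.00 ÷ 0.010070 = INR 7,467,725.92
INR 7,467,725.92 × 0.020127 = NZD 150,302.92
NZD 150,302.92 × 4.4866 = CNY 674,349.08
CNY 674,349.08 × 0.21495 = AUD 144,951.33

AUD 144,951.33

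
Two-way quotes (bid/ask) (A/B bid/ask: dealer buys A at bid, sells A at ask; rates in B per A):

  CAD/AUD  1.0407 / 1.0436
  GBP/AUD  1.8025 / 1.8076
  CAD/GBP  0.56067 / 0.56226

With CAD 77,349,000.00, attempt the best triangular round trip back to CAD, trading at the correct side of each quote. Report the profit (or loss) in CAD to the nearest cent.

Best loop CAD → AUD → GBP → CAD:
CAD 77,349,000.00 × 1.0407 (sell CAD at bid) = AUD 80,497,104.30
AUD 80,497,104.30 ÷ 1.8076 (buy GBP at ask) = GBP 44,532,587.02
GBP 44,532,587.02 ÷ 0.56226 (buy CAD at ask) = CAD 79,202,836.80

Net profit: CAD 1,853,836.80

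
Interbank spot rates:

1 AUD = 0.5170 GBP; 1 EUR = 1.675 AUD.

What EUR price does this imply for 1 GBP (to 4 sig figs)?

1 GBP ÷ 0.5170 = 1.93424 AUD
1.93424 AUD ÷ 1.675 = 1.15477 EUR

GBP/EUR = 1.155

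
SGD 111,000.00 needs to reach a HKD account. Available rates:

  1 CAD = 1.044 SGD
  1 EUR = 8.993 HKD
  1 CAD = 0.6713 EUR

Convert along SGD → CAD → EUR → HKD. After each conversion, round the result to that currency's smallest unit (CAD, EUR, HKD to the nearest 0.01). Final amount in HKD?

SGD 111,000.00 ÷ 1.044 = CAD 106,321.84
CAD 106,321.84 × 0.6713 = EUR 71,373.85
EUR 71,373.85 × 8.993 = HKD 641,865.03

HKD 641,865.03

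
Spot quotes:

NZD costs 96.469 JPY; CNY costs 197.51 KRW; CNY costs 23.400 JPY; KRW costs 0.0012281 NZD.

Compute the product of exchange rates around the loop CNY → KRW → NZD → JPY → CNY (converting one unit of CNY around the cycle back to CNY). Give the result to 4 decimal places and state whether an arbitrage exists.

Around CNY → KRW → NZD → JPY → CNY: 1 × 197.51 × 0.0012281 × 96.469 ÷ 23.400 = 0.999988
Product ≈ 1 (deviation 0.001%, within rounding noise).

1.0000 (no arbitrage)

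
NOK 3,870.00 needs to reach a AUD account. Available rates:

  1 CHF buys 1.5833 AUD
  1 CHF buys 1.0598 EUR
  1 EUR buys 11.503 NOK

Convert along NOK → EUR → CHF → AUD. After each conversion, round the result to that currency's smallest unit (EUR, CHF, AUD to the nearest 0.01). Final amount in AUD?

AUD 502.62

NOK 3,870.00 ÷ 11.503 = EUR 336.43
EUR 336.43 ÷ 1.0598 = CHF 317.45
CHF 317.45 × 1.5833 = AUD 502.62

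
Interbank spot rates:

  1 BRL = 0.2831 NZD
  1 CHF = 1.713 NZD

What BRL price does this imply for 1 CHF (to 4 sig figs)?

1 CHF × 1.713 = 1.713 NZD
1.713 NZD ÷ 0.2831 = 6.05087 BRL

CHF/BRL = 6.051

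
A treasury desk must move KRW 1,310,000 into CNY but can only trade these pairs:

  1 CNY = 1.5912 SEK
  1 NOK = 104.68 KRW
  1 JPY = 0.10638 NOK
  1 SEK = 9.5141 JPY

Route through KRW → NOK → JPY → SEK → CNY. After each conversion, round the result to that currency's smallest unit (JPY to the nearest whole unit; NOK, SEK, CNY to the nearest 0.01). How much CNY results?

CNY 7,770.61

KRW 1,310,000 ÷ 104.68 = NOK 12,514.33
NOK 12,514.33 ÷ 0.10638 = JPY 117,638
JPY 117,638 ÷ 9.5141 = SEK 12,364.60
SEK 12,364.60 ÷ 1.5912 = CNY 7,770.61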